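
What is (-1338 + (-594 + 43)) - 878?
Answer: -2767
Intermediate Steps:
(-1338 + (-594 + 43)) - 878 = (-1338 - 551) - 878 = -1889 - 878 = -2767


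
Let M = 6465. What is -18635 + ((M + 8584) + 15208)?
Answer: 11622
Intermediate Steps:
-18635 + ((M + 8584) + 15208) = -18635 + ((6465 + 8584) + 15208) = -18635 + (15049 + 15208) = -18635 + 30257 = 11622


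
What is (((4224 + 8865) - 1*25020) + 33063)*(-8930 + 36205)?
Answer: 576375300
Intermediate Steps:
(((4224 + 8865) - 1*25020) + 33063)*(-8930 + 36205) = ((13089 - 25020) + 33063)*27275 = (-11931 + 33063)*27275 = 21132*27275 = 576375300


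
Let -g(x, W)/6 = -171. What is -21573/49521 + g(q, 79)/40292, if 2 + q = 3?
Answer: -8023635/19561766 ≈ -0.41017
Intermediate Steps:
q = 1 (q = -2 + 3 = 1)
g(x, W) = 1026 (g(x, W) = -6*(-171) = 1026)
-21573/49521 + g(q, 79)/40292 = -21573/49521 + 1026/40292 = -21573*1/49521 + 1026*(1/40292) = -423/971 + 513/20146 = -8023635/19561766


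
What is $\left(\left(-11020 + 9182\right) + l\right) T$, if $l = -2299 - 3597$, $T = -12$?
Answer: $92808$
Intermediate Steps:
$l = -5896$ ($l = -2299 - 3597 = -5896$)
$\left(\left(-11020 + 9182\right) + l\right) T = \left(\left(-11020 + 9182\right) - 5896\right) \left(-12\right) = \left(-1838 - 5896\right) \left(-12\right) = \left(-7734\right) \left(-12\right) = 92808$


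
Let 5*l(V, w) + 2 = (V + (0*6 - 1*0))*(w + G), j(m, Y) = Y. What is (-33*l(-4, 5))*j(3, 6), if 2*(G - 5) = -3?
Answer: 7128/5 ≈ 1425.6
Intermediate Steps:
G = 7/2 (G = 5 + (½)*(-3) = 5 - 3/2 = 7/2 ≈ 3.5000)
l(V, w) = -⅖ + V*(7/2 + w)/5 (l(V, w) = -⅖ + ((V + (0*6 - 1*0))*(w + 7/2))/5 = -⅖ + ((V + (0 + 0))*(7/2 + w))/5 = -⅖ + ((V + 0)*(7/2 + w))/5 = -⅖ + (V*(7/2 + w))/5 = -⅖ + V*(7/2 + w)/5)
(-33*l(-4, 5))*j(3, 6) = -33*(-⅖ + (7/10)*(-4) + (⅕)*(-4)*5)*6 = -33*(-⅖ - 14/5 - 4)*6 = -33*(-36/5)*6 = (1188/5)*6 = 7128/5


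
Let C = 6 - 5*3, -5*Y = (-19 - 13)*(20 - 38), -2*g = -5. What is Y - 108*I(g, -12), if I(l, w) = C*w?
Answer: -58896/5 ≈ -11779.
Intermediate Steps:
g = 5/2 (g = -1/2*(-5) = 5/2 ≈ 2.5000)
Y = -576/5 (Y = -(-19 - 13)*(20 - 38)/5 = -(-32)*(-18)/5 = -1/5*576 = -576/5 ≈ -115.20)
C = -9 (C = 6 - 15 = -9)
I(l, w) = -9*w
Y - 108*I(g, -12) = -576/5 - (-972)*(-12) = -576/5 - 108*108 = -576/5 - 11664 = -58896/5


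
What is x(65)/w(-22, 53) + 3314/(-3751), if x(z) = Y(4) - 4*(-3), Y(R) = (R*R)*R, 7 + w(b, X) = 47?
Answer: 38129/37510 ≈ 1.0165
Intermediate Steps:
w(b, X) = 40 (w(b, X) = -7 + 47 = 40)
Y(R) = R³ (Y(R) = R²*R = R³)
x(z) = 76 (x(z) = 4³ - 4*(-3) = 64 + 12 = 76)
x(65)/w(-22, 53) + 3314/(-3751) = 76/40 + 3314/(-3751) = 76*(1/40) + 3314*(-1/3751) = 19/10 - 3314/3751 = 38129/37510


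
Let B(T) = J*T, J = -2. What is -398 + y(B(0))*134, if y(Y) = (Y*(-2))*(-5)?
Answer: -398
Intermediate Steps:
B(T) = -2*T
y(Y) = 10*Y (y(Y) = -2*Y*(-5) = 10*Y)
-398 + y(B(0))*134 = -398 + (10*(-2*0))*134 = -398 + (10*0)*134 = -398 + 0*134 = -398 + 0 = -398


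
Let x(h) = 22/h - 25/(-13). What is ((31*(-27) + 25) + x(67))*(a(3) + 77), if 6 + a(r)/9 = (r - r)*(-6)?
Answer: -16221693/871 ≈ -18624.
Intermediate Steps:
x(h) = 25/13 + 22/h (x(h) = 22/h - 25*(-1/13) = 22/h + 25/13 = 25/13 + 22/h)
a(r) = -54 (a(r) = -54 + 9*((r - r)*(-6)) = -54 + 9*(0*(-6)) = -54 + 9*0 = -54 + 0 = -54)
((31*(-27) + 25) + x(67))*(a(3) + 77) = ((31*(-27) + 25) + (25/13 + 22/67))*(-54 + 77) = ((-837 + 25) + (25/13 + 22*(1/67)))*23 = (-812 + (25/13 + 22/67))*23 = (-812 + 1961/871)*23 = -705291/871*23 = -16221693/871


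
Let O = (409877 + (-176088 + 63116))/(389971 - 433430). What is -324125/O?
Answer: 2817229675/59381 ≈ 47443.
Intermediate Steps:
O = -296905/43459 (O = (409877 - 112972)/(-43459) = 296905*(-1/43459) = -296905/43459 ≈ -6.8318)
-324125/O = -324125/(-296905/43459) = -324125*(-43459/296905) = 2817229675/59381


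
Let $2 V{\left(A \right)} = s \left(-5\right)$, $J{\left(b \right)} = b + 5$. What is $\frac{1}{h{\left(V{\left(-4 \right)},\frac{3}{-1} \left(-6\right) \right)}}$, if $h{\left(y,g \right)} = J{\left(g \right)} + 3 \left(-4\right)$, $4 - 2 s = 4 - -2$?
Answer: $\frac{1}{11} \approx 0.090909$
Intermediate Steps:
$J{\left(b \right)} = 5 + b$
$s = -1$ ($s = 2 - \frac{4 - -2}{2} = 2 - \frac{4 + 2}{2} = 2 - 3 = -1$)
$V{\left(A \right)} = \frac{5}{2}$ ($V{\left(A \right)} = \frac{\left(-1\right) \left(-5\right)}{2} = \frac{1}{2} \cdot 5 = \frac{5}{2}$)
$h{\left(y,g \right)} = -7 + g$ ($h{\left(y,g \right)} = \left(5 + g\right) + 3 \left(-4\right) = \left(5 + g\right) - 12 = -7 + g$)
$\frac{1}{h{\left(V{\left(-4 \right)},\frac{3}{-1} \left(-6\right) \right)}} = \frac{1}{-7 + \frac{3}{-1} \left(-6\right)} = \frac{1}{-7 + 3 \left(-1\right) \left(-6\right)} = \frac{1}{-7 - -18} = \frac{1}{-7 + 18} = \frac{1}{11}$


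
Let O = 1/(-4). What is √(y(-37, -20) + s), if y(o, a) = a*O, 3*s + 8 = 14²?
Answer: √609/3 ≈ 8.2260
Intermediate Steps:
s = 188/3 (s = -8/3 + (⅓)*14² = -8/3 + (⅓)*196 = -8/3 + 196/3 = 188/3 ≈ 62.667)
O = -¼ ≈ -0.25000
y(o, a) = -a/4 (y(o, a) = a*(-¼) = -a/4)
√(y(-37, -20) + s) = √(-¼*(-20) + 188/3) = √(5 + 188/3) = √(203/3) = √609/3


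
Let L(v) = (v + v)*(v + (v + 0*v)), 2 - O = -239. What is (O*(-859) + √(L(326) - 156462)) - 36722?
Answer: -243741 + √268642 ≈ -2.4322e+5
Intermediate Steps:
O = 241 (O = 2 - 1*(-239) = 2 + 239 = 241)
L(v) = 4*v² (L(v) = (2*v)*(v + (v + 0)) = (2*v)*(v + v) = (2*v)*(2*v) = 4*v²)
(O*(-859) + √(L(326) - 156462)) - 36722 = (241*(-859) + √(4*326² - 156462)) - 36722 = (-207019 + √(4*106276 - 156462)) - 36722 = (-207019 + √(425104 - 156462)) - 36722 = (-207019 + √268642) - 36722 = -243741 + √268642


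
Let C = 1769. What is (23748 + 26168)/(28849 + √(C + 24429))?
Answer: 1440026684/832238603 - 49916*√26198/832238603 ≈ 1.7206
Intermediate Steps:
(23748 + 26168)/(28849 + √(C + 24429)) = (23748 + 26168)/(28849 + √(1769 + 24429)) = 49916/(28849 + √26198)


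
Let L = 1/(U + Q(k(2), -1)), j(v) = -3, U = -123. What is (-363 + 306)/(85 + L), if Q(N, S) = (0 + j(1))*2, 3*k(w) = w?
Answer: -7353/10964 ≈ -0.67065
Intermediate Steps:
k(w) = w/3
Q(N, S) = -6 (Q(N, S) = (0 - 3)*2 = -3*2 = -6)
L = -1/129 (L = 1/(-123 - 6) = 1/(-129) = -1/129 ≈ -0.0077519)
(-363 + 306)/(85 + L) = (-363 + 306)/(85 - 1/129) = -57/10964/129 = -57*129/10964 = -7353/10964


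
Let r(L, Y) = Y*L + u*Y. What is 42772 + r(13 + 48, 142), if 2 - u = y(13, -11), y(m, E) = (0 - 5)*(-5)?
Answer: 48168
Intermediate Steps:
y(m, E) = 25 (y(m, E) = -5*(-5) = 25)
u = -23 (u = 2 - 1*25 = 2 - 25 = -23)
r(L, Y) = -23*Y + L*Y (r(L, Y) = Y*L - 23*Y = L*Y - 23*Y = -23*Y + L*Y)
42772 + r(13 + 48, 142) = 42772 + 142*(-23 + (13 + 48)) = 42772 + 142*(-23 + 61) = 42772 + 142*38 = 42772 + 5396 = 48168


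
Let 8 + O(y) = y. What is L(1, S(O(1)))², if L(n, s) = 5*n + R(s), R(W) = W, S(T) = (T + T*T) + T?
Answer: 1600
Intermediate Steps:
O(y) = -8 + y
S(T) = T² + 2*T (S(T) = (T + T²) + T = T² + 2*T)
L(n, s) = s + 5*n (L(n, s) = 5*n + s = s + 5*n)
L(1, S(O(1)))² = ((-8 + 1)*(2 + (-8 + 1)) + 5*1)² = (-7*(2 - 7) + 5)² = (-7*(-5) + 5)² = (35 + 5)² = 40² = 1600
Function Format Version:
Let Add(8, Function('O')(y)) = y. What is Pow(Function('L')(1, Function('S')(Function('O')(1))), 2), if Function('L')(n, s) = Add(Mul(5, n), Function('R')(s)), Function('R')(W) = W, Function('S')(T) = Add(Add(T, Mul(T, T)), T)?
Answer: 1600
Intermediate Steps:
Function('O')(y) = Add(-8, y)
Function('S')(T) = Add(Pow(T, 2), Mul(2, T)) (Function('S')(T) = Add(Add(T, Pow(T, 2)), T) = Add(Pow(T, 2), Mul(2, T)))
Function('L')(n, s) = Add(s, Mul(5, n)) (Function('L')(n, s) = Add(Mul(5, n), s) = Add(s, Mul(5, n)))
Pow(Function('L')(1, Function('S')(Function('O')(1))), 2) = Pow(Add(Mul(Add(-8, 1), Add(2, Add(-8, 1))), Mul(5, 1)), 2) = Pow(Add(Mul(-7, Add(2, -7)), 5), 2) = Pow(Add(Mul(-7, -5), 5), 2) = Pow(Add(35, 5), 2) = Pow(40, 2) = 1600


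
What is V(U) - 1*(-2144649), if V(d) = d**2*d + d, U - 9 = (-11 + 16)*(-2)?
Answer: 2144647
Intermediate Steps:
U = -1 (U = 9 + (-11 + 16)*(-2) = 9 + 5*(-2) = 9 - 10 = -1)
V(d) = d + d**3 (V(d) = d**3 + d = d + d**3)
V(U) - 1*(-2144649) = (-1 + (-1)**3) - 1*(-2144649) = (-1 - 1) + 2144649 = -2 + 2144649 = 2144647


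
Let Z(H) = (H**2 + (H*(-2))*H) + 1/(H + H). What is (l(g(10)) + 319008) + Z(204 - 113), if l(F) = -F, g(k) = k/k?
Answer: 56552133/182 ≈ 3.1073e+5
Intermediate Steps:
g(k) = 1
Z(H) = 1/(2*H) - H**2 (Z(H) = (H**2 + (-2*H)*H) + 1/(2*H) = (H**2 - 2*H**2) + 1/(2*H) = -H**2 + 1/(2*H) = 1/(2*H) - H**2)
(l(g(10)) + 319008) + Z(204 - 113) = (-1*1 + 319008) + (1/2 - (204 - 113)**3)/(204 - 113) = (-1 + 319008) + (1/2 - 1*91**3)/91 = 319007 + (1/2 - 1*753571)/91 = 319007 + (1/2 - 753571)/91 = 319007 + (1/91)*(-1507141/2) = 319007 - 1507141/182 = 56552133/182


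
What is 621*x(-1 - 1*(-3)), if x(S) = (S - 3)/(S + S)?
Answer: -621/4 ≈ -155.25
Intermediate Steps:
x(S) = (-3 + S)/(2*S) (x(S) = (-3 + S)/((2*S)) = (-3 + S)*(1/(2*S)) = (-3 + S)/(2*S))
621*x(-1 - 1*(-3)) = 621*((-3 + (-1 - 1*(-3)))/(2*(-1 - 1*(-3)))) = 621*((-3 + (-1 + 3))/(2*(-1 + 3))) = 621*((½)*(-3 + 2)/2) = 621*((½)*(½)*(-1)) = 621*(-¼) = -621/4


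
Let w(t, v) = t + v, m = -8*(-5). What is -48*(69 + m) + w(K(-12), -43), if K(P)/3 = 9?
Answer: -5248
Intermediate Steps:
K(P) = 27 (K(P) = 3*9 = 27)
m = 40
-48*(69 + m) + w(K(-12), -43) = -48*(69 + 40) + (27 - 43) = -48*109 - 16 = -5232 - 16 = -5248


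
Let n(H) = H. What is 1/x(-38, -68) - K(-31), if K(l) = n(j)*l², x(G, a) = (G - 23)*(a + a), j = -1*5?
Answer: 39862281/8296 ≈ 4805.0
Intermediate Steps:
j = -5
x(G, a) = 2*a*(-23 + G) (x(G, a) = (-23 + G)*(2*a) = 2*a*(-23 + G))
K(l) = -5*l²
1/x(-38, -68) - K(-31) = 1/(2*(-68)*(-23 - 38)) - (-5)*(-31)² = 1/(2*(-68)*(-61)) - (-5)*961 = 1/8296 - 1*(-4805) = 1/8296 + 4805 = 39862281/8296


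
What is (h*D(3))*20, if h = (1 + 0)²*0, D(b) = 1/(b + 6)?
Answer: 0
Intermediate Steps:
D(b) = 1/(6 + b)
h = 0 (h = 1²*0 = 1*0 = 0)
(h*D(3))*20 = (0/(6 + 3))*20 = (0/9)*20 = (0*(⅑))*20 = 0*20 = 0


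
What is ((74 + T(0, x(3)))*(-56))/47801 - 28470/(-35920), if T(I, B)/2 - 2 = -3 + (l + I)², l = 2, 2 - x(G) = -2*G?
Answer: 119997287/171701192 ≈ 0.69887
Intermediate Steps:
x(G) = 2 + 2*G (x(G) = 2 - (-2)*G = 2 + 2*G)
T(I, B) = -2 + 2*(2 + I)² (T(I, B) = 4 + 2*(-3 + (2 + I)²) = 4 + (-6 + 2*(2 + I)²) = -2 + 2*(2 + I)²)
((74 + T(0, x(3)))*(-56))/47801 - 28470/(-35920) = ((74 + (-2 + 2*(2 + 0)²))*(-56))/47801 - 28470/(-35920) = ((74 + (-2 + 2*2²))*(-56))*(1/47801) - 28470*(-1/35920) = ((74 + (-2 + 2*4))*(-56))*(1/47801) + 2847/3592 = ((74 + (-2 + 8))*(-56))*(1/47801) + 2847/3592 = ((74 + 6)*(-56))*(1/47801) + 2847/3592 = (80*(-56))*(1/47801) + 2847/3592 = -4480*1/47801 + 2847/3592 = -4480/47801 + 2847/3592 = 119997287/171701192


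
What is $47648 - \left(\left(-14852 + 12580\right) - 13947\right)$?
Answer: $63867$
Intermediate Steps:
$47648 - \left(\left(-14852 + 12580\right) - 13947\right) = 47648 - \left(-2272 - 13947\right) = 47648 - -16219 = 47648 + 16219 = 63867$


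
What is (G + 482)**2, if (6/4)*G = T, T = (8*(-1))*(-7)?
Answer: 2427364/9 ≈ 2.6971e+5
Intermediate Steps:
T = 56 (T = -8*(-7) = 56)
G = 112/3 (G = (2/3)*56 = 112/3 ≈ 37.333)
(G + 482)**2 = (112/3 + 482)**2 = (1558/3)**2 = 2427364/9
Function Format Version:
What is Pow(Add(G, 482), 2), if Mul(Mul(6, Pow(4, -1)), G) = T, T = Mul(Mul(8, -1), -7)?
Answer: Rational(2427364, 9) ≈ 2.6971e+5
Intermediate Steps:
T = 56 (T = Mul(-8, -7) = 56)
G = Rational(112, 3) (G = Mul(Rational(2, 3), 56) = Rational(112, 3) ≈ 37.333)
Pow(Add(G, 482), 2) = Pow(Add(Rational(112, 3), 482), 2) = Pow(Rational(1558, 3), 2) = Rational(2427364, 9)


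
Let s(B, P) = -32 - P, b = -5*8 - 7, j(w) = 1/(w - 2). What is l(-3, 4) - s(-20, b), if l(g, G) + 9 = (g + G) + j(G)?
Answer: -45/2 ≈ -22.500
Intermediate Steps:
j(w) = 1/(-2 + w)
b = -47 (b = -40 - 7 = -47)
l(g, G) = -9 + G + g + 1/(-2 + G) (l(g, G) = -9 + ((g + G) + 1/(-2 + G)) = -9 + ((G + g) + 1/(-2 + G)) = -9 + (G + g + 1/(-2 + G)) = -9 + G + g + 1/(-2 + G))
l(-3, 4) - s(-20, b) = (1 + (-2 + 4)*(-9 + 4 - 3))/(-2 + 4) - (-32 - 1*(-47)) = (1 + 2*(-8))/2 - (-32 + 47) = (1 - 16)/2 - 1*15 = (½)*(-15) - 15 = -15/2 - 15 = -45/2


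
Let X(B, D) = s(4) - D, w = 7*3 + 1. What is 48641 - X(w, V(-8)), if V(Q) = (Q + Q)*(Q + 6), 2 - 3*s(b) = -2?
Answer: 146015/3 ≈ 48672.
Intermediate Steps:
s(b) = 4/3 (s(b) = ⅔ - ⅓*(-2) = ⅔ + ⅔ = 4/3)
w = 22 (w = 21 + 1 = 22)
V(Q) = 2*Q*(6 + Q) (V(Q) = (2*Q)*(6 + Q) = 2*Q*(6 + Q))
X(B, D) = 4/3 - D
48641 - X(w, V(-8)) = 48641 - (4/3 - 2*(-8)*(6 - 8)) = 48641 - (4/3 - 2*(-8)*(-2)) = 48641 - (4/3 - 1*32) = 48641 - (4/3 - 32) = 48641 - 1*(-92/3) = 48641 + 92/3 = 146015/3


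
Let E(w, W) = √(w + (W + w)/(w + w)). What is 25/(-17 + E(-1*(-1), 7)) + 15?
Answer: 3835/284 - 25*√5/284 ≈ 13.307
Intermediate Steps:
E(w, W) = √(w + (W + w)/(2*w)) (E(w, W) = √(w + (W + w)/((2*w))) = √(w + (W + w)*(1/(2*w))) = √(w + (W + w)/(2*w)))
25/(-17 + E(-1*(-1), 7)) + 15 = 25/(-17 + √(2 + 4*(-1*(-1)) + 2*7/(-1*(-1)))/2) + 15 = 25/(-17 + √(2 + 4*1 + 2*7/1)/2) + 15 = 25/(-17 + √(2 + 4 + 2*7*1)/2) + 15 = 25/(-17 + √(2 + 4 + 14)/2) + 15 = 25/(-17 + √20/2) + 15 = 25/(-17 + (2*√5)/2) + 15 = 25/(-17 + √5) + 15 = 15 + 25/(-17 + √5)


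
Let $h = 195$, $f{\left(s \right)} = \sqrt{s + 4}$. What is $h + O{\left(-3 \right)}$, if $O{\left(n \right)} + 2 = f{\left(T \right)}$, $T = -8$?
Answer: $193 + 2 i \approx 193.0 + 2.0 i$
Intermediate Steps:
$f{\left(s \right)} = \sqrt{4 + s}$
$O{\left(n \right)} = -2 + 2 i$ ($O{\left(n \right)} = -2 + \sqrt{4 - 8} = -2 + \sqrt{-4} = -2 + 2 i$)
$h + O{\left(-3 \right)} = 195 - \left(2 - 2 i\right) = 193 + 2 i$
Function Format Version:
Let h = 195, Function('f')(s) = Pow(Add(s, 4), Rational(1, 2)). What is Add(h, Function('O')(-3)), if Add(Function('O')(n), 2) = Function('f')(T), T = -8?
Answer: Add(193, Mul(2, I)) ≈ Add(193.00, Mul(2.0000, I))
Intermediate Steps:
Function('f')(s) = Pow(Add(4, s), Rational(1, 2))
Function('O')(n) = Add(-2, Mul(2, I)) (Function('O')(n) = Add(-2, Pow(Add(4, -8), Rational(1, 2))) = Add(-2, Pow(-4, Rational(1, 2))) = Add(-2, Mul(2, I)))
Add(h, Function('O')(-3)) = Add(195, Add(-2, Mul(2, I))) = Add(193, Mul(2, I))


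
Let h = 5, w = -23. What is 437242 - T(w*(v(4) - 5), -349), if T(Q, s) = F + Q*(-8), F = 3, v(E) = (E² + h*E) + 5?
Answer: 430615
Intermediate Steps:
v(E) = 5 + E² + 5*E (v(E) = (E² + 5*E) + 5 = 5 + E² + 5*E)
T(Q, s) = 3 - 8*Q (T(Q, s) = 3 + Q*(-8) = 3 - 8*Q)
437242 - T(w*(v(4) - 5), -349) = 437242 - (3 - (-184)*((5 + 4² + 5*4) - 5)) = 437242 - (3 - (-184)*((5 + 16 + 20) - 5)) = 437242 - (3 - (-184)*(41 - 5)) = 437242 - (3 - (-184)*36) = 437242 - (3 - 8*(-828)) = 437242 - (3 + 6624) = 437242 - 1*6627 = 437242 - 6627 = 430615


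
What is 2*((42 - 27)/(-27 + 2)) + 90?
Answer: 444/5 ≈ 88.800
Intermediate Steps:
2*((42 - 27)/(-27 + 2)) + 90 = 2*(15/(-25)) + 90 = 2*(15*(-1/25)) + 90 = 2*(-⅗) + 90 = -6/5 + 90 = 444/5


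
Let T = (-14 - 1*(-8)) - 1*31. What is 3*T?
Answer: -111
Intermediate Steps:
T = -37 (T = (-14 + 8) - 31 = -6 - 31 = -37)
3*T = 3*(-37) = -111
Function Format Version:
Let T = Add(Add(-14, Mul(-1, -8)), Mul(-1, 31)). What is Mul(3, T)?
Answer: -111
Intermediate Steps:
T = -37 (T = Add(Add(-14, 8), -31) = Add(-6, -31) = -37)
Mul(3, T) = Mul(3, -37) = -111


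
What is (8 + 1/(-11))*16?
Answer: 1392/11 ≈ 126.55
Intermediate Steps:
(8 + 1/(-11))*16 = (8 - 1/11)*16 = (87/11)*16 = 1392/11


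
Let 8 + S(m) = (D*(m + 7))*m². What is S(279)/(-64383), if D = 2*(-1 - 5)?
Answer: 267150320/64383 ≈ 4149.4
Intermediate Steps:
D = -12 (D = 2*(-6) = -12)
S(m) = -8 + m²*(-84 - 12*m) (S(m) = -8 + (-12*(m + 7))*m² = -8 + (-12*(7 + m))*m² = -8 + (-84 - 12*m)*m² = -8 + m²*(-84 - 12*m))
S(279)/(-64383) = (-8 - 84*279² - 12*279³)/(-64383) = (-8 - 84*77841 - 12*21717639)*(-1/64383) = (-8 - 6538644 - 260611668)*(-1/64383) = -267150320*(-1/64383) = 267150320/64383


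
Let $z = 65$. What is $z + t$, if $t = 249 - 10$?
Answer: $304$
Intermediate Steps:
$t = 239$
$z + t = 65 + 239 = 304$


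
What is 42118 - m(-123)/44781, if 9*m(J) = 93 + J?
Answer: 5658258484/134343 ≈ 42118.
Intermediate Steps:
m(J) = 31/3 + J/9 (m(J) = (93 + J)/9 = 31/3 + J/9)
42118 - m(-123)/44781 = 42118 - (31/3 + (⅑)*(-123))/44781 = 42118 - (31/3 - 41/3)/44781 = 42118 - (-10)/(3*44781) = 42118 - 1*(-10/134343) = 42118 + 10/134343 = 5658258484/134343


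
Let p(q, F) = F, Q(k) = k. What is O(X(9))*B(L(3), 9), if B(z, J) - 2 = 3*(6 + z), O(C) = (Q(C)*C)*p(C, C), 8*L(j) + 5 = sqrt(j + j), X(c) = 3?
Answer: 3915/8 + 81*sqrt(6)/8 ≈ 514.18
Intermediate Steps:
L(j) = -5/8 + sqrt(2)*sqrt(j)/8 (L(j) = -5/8 + sqrt(j + j)/8 = -5/8 + sqrt(2*j)/8 = -5/8 + (sqrt(2)*sqrt(j))/8 = -5/8 + sqrt(2)*sqrt(j)/8)
O(C) = C**3 (O(C) = (C*C)*C = C**2*C = C**3)
B(z, J) = 20 + 3*z (B(z, J) = 2 + 3*(6 + z) = 2 + (18 + 3*z) = 20 + 3*z)
O(X(9))*B(L(3), 9) = 3**3*(20 + 3*(-5/8 + sqrt(2)*sqrt(3)/8)) = 27*(20 + 3*(-5/8 + sqrt(6)/8)) = 27*(20 + (-15/8 + 3*sqrt(6)/8)) = 27*(145/8 + 3*sqrt(6)/8) = 3915/8 + 81*sqrt(6)/8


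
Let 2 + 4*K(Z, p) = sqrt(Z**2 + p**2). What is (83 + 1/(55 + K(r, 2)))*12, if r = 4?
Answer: 2957778/2969 - 6*sqrt(5)/2969 ≈ 996.22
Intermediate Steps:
K(Z, p) = -1/2 + sqrt(Z**2 + p**2)/4
(83 + 1/(55 + K(r, 2)))*12 = (83 + 1/(55 + (-1/2 + sqrt(4**2 + 2**2)/4)))*12 = (83 + 1/(55 + (-1/2 + sqrt(16 + 4)/4)))*12 = (83 + 1/(55 + (-1/2 + sqrt(20)/4)))*12 = (83 + 1/(55 + (-1/2 + (2*sqrt(5))/4)))*12 = (83 + 1/(55 + (-1/2 + sqrt(5)/2)))*12 = (83 + 1/(109/2 + sqrt(5)/2))*12 = 996 + 12/(109/2 + sqrt(5)/2)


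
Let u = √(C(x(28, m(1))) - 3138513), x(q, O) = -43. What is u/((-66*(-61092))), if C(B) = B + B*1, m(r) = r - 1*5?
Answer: I*√3138599/4032072 ≈ 0.00043938*I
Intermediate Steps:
m(r) = -5 + r (m(r) = r - 5 = -5 + r)
C(B) = 2*B (C(B) = B + B = 2*B)
u = I*√3138599 (u = √(2*(-43) - 3138513) = √(-86 - 3138513) = √(-3138599) = I*√3138599 ≈ 1771.6*I)
u/((-66*(-61092))) = (I*√3138599)/((-66*(-61092))) = (I*√3138599)/4032072 = (I*√3138599)*(1/4032072) = I*√3138599/4032072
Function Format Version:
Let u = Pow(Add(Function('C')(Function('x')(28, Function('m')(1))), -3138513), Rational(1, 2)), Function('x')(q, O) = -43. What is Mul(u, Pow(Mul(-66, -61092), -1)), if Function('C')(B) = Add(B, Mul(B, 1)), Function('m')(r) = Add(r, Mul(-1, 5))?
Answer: Mul(Rational(1, 4032072), I, Pow(3138599, Rational(1, 2))) ≈ Mul(0.00043938, I)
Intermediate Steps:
Function('m')(r) = Add(-5, r) (Function('m')(r) = Add(r, -5) = Add(-5, r))
Function('C')(B) = Mul(2, B) (Function('C')(B) = Add(B, B) = Mul(2, B))
u = Mul(I, Pow(3138599, Rational(1, 2))) (u = Pow(Add(Mul(2, -43), -3138513), Rational(1, 2)) = Pow(Add(-86, -3138513), Rational(1, 2)) = Pow(-3138599, Rational(1, 2)) = Mul(I, Pow(3138599, Rational(1, 2))) ≈ Mul(1771.6, I))
Mul(u, Pow(Mul(-66, -61092), -1)) = Mul(Mul(I, Pow(3138599, Rational(1, 2))), Pow(Mul(-66, -61092), -1)) = Mul(Mul(I, Pow(3138599, Rational(1, 2))), Pow(4032072, -1)) = Mul(Mul(I, Pow(3138599, Rational(1, 2))), Rational(1, 4032072)) = Mul(Rational(1, 4032072), I, Pow(3138599, Rational(1, 2)))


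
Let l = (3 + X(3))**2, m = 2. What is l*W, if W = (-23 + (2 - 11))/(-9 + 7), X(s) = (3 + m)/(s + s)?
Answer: 2116/9 ≈ 235.11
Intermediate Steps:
X(s) = 5/(2*s) (X(s) = (3 + 2)/(s + s) = 5/((2*s)) = 5*(1/(2*s)) = 5/(2*s))
W = 16 (W = (-23 - 9)/(-2) = -32*(-1/2) = 16)
l = 529/36 (l = (3 + (5/2)/3)**2 = (3 + (5/2)*(1/3))**2 = (3 + 5/6)**2 = (23/6)**2 = 529/36 ≈ 14.694)
l*W = (529/36)*16 = 2116/9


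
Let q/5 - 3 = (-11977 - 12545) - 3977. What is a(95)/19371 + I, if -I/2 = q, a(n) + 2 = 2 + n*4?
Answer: 5519960540/19371 ≈ 2.8496e+5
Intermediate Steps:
a(n) = 4*n (a(n) = -2 + (2 + n*4) = -2 + (2 + 4*n) = 4*n)
q = -142480 (q = 15 + 5*((-11977 - 12545) - 3977) = 15 + 5*(-24522 - 3977) = 15 + 5*(-28499) = 15 - 142495 = -142480)
I = 284960 (I = -2*(-142480) = 284960)
a(95)/19371 + I = (4*95)/19371 + 284960 = 380*(1/19371) + 284960 = 380/19371 + 284960 = 5519960540/19371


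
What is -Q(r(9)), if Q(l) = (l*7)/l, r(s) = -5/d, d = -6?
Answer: -7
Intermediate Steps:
r(s) = ⅚ (r(s) = -5/(-6) = -5*(-⅙) = ⅚)
Q(l) = 7 (Q(l) = (7*l)/l = 7)
-Q(r(9)) = -1*7 = -7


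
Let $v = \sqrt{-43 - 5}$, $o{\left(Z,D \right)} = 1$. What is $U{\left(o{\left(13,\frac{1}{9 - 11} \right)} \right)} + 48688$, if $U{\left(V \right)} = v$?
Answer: $48688 + 4 i \sqrt{3} \approx 48688.0 + 6.9282 i$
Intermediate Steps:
$v = 4 i \sqrt{3}$ ($v = \sqrt{-48} = 4 i \sqrt{3} \approx 6.9282 i$)
$U{\left(V \right)} = 4 i \sqrt{3}$
$U{\left(o{\left(13,\frac{1}{9 - 11} \right)} \right)} + 48688 = 4 i \sqrt{3} + 48688 = 48688 + 4 i \sqrt{3}$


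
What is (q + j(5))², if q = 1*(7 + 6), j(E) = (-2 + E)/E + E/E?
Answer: 5329/25 ≈ 213.16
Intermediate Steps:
j(E) = 1 + (-2 + E)/E (j(E) = (-2 + E)/E + 1 = 1 + (-2 + E)/E)
q = 13 (q = 1*13 = 13)
(q + j(5))² = (13 + (2 - 2/5))² = (13 + (2 - 2*⅕))² = (13 + (2 - ⅖))² = (13 + 8/5)² = (73/5)² = 5329/25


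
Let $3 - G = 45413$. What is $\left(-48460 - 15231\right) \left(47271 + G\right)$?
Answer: $-118528951$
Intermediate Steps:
$G = -45410$ ($G = 3 - 45413 = -45410$)
$\left(-48460 - 15231\right) \left(47271 + G\right) = \left(-48460 - 15231\right) \left(47271 - 45410\right) = \left(-63691\right) 1861 = -118528951$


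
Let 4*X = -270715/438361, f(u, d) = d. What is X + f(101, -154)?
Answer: -270301091/1753444 ≈ -154.15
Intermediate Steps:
X = -270715/1753444 (X = (-270715/438361)/4 = (-270715*1/438361)/4 = (¼)*(-270715/438361) = -270715/1753444 ≈ -0.15439)
X + f(101, -154) = -270715/1753444 - 154 = -270301091/1753444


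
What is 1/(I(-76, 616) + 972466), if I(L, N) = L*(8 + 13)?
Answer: 1/970870 ≈ 1.0300e-6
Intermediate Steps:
I(L, N) = 21*L (I(L, N) = L*21 = 21*L)
1/(I(-76, 616) + 972466) = 1/(21*(-76) + 972466) = 1/(-1596 + 972466) = 1/970870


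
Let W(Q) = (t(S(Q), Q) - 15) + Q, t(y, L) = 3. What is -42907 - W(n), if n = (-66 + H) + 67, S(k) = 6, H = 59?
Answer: -42955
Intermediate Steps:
n = 60 (n = (-66 + 59) + 67 = -7 + 67 = 60)
W(Q) = -12 + Q (W(Q) = (3 - 15) + Q = -12 + Q)
-42907 - W(n) = -42907 - (-12 + 60) = -42907 - 1*48 = -42907 - 48 = -42955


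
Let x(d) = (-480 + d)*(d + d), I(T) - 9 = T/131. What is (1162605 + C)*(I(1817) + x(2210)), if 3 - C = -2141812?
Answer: 3310062614374320/131 ≈ 2.5268e+13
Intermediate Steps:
C = 2141815 (C = 3 - 1*(-2141812) = 3 + 2141812 = 2141815)
I(T) = 9 + T/131
x(d) = 2*d*(-480 + d) (x(d) = (-480 + d)*(2*d) = 2*d*(-480 + d))
(1162605 + C)*(I(1817) + x(2210)) = (1162605 + 2141815)*((9 + (1/131)*1817) + 2*2210*(-480 + 2210)) = 3304420*((9 + 1817/131) + 2*2210*1730) = 3304420*(2996/131 + 7646600) = 3304420*(1001707596/131) = 3310062614374320/131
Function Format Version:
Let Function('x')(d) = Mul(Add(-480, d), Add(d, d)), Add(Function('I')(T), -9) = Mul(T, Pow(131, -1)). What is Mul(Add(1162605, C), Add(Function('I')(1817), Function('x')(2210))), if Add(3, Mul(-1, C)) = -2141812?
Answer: Rational(3310062614374320, 131) ≈ 2.5268e+13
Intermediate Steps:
C = 2141815 (C = Add(3, Mul(-1, -2141812)) = Add(3, 2141812) = 2141815)
Function('I')(T) = Add(9, Mul(Rational(1, 131), T)) (Function('I')(T) = Add(9, Mul(T, Pow(131, -1))) = Add(9, Mul(T, Rational(1, 131))) = Add(9, Mul(Rational(1, 131), T)))
Function('x')(d) = Mul(2, d, Add(-480, d)) (Function('x')(d) = Mul(Add(-480, d), Mul(2, d)) = Mul(2, d, Add(-480, d)))
Mul(Add(1162605, C), Add(Function('I')(1817), Function('x')(2210))) = Mul(Add(1162605, 2141815), Add(Add(9, Mul(Rational(1, 131), 1817)), Mul(2, 2210, Add(-480, 2210)))) = Mul(3304420, Add(Add(9, Rational(1817, 131)), Mul(2, 2210, 1730))) = Mul(3304420, Add(Rational(2996, 131), 7646600)) = Mul(3304420, Rational(1001707596, 131)) = Rational(3310062614374320, 131)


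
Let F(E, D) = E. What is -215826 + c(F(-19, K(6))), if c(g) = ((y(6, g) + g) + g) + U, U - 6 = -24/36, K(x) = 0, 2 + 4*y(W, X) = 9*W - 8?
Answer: -647543/3 ≈ -2.1585e+5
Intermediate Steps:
y(W, X) = -5/2 + 9*W/4 (y(W, X) = -½ + (9*W - 8)/4 = -½ + (-8 + 9*W)/4 = -½ + (-2 + 9*W/4) = -5/2 + 9*W/4)
U = 16/3 (U = 6 - 24/36 = 6 - 24*1/36 = 6 - ⅔ = 16/3 ≈ 5.3333)
c(g) = 49/3 + 2*g (c(g) = (((-5/2 + (9/4)*6) + g) + g) + 16/3 = (((-5/2 + 27/2) + g) + g) + 16/3 = ((11 + g) + g) + 16/3 = (11 + 2*g) + 16/3 = 49/3 + 2*g)
-215826 + c(F(-19, K(6))) = -215826 + (49/3 + 2*(-19)) = -215826 + (49/3 - 38) = -215826 - 65/3 = -647543/3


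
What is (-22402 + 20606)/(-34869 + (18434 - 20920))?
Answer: 1796/37355 ≈ 0.048079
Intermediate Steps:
(-22402 + 20606)/(-34869 + (18434 - 20920)) = -1796/(-34869 - 2486) = -1796/(-37355) = -1796*(-1/37355) = 1796/37355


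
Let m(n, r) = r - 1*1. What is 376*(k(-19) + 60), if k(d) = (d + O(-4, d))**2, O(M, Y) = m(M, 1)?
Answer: 158296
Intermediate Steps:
m(n, r) = -1 + r (m(n, r) = r - 1 = -1 + r)
O(M, Y) = 0 (O(M, Y) = -1 + 1 = 0)
k(d) = d**2 (k(d) = (d + 0)**2 = d**2)
376*(k(-19) + 60) = 376*((-19)**2 + 60) = 376*(361 + 60) = 376*421 = 158296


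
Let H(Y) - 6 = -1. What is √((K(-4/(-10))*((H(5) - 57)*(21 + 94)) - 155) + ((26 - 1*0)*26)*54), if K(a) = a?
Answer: 21*√77 ≈ 184.27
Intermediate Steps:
H(Y) = 5 (H(Y) = 6 - 1 = 5)
√((K(-4/(-10))*((H(5) - 57)*(21 + 94)) - 155) + ((26 - 1*0)*26)*54) = √(((-4/(-10))*((5 - 57)*(21 + 94)) - 155) + ((26 - 1*0)*26)*54) = √(((-4*(-⅒))*(-52*115) - 155) + ((26 + 0)*26)*54) = √(((⅖)*(-5980) - 155) + (26*26)*54) = √((-2392 - 155) + 676*54) = √(-2547 + 36504) = √33957 = 21*√77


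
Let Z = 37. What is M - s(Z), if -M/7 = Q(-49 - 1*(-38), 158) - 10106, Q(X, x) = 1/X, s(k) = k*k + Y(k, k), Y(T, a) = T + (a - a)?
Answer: 762703/11 ≈ 69337.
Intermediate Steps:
Y(T, a) = T (Y(T, a) = T + 0 = T)
s(k) = k + k² (s(k) = k*k + k = k² + k = k + k²)
M = 778169/11 (M = -7*(1/(-49 - 1*(-38)) - 10106) = -7*(1/(-49 + 38) - 10106) = -7*(1/(-11) - 10106) = -7*(-1/11 - 10106) = -7*(-111167/11) = 778169/11 ≈ 70743.)
M - s(Z) = 778169/11 - 37*(1 + 37) = 778169/11 - 37*38 = 778169/11 - 1*1406 = 778169/11 - 1406 = 762703/11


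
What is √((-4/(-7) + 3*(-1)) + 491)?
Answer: 6*√665/7 ≈ 22.104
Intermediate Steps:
√((-4/(-7) + 3*(-1)) + 491) = √((-4*(-⅐) - 3) + 491) = √((4/7 - 3) + 491) = √(-17/7 + 491) = √(3420/7) = 6*√665/7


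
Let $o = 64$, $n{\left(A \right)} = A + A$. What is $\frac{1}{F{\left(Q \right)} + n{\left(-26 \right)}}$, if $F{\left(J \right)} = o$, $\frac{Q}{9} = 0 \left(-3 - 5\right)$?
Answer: $\frac{1}{12} \approx 0.083333$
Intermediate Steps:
$n{\left(A \right)} = 2 A$
$Q = 0$ ($Q = 9 \cdot 0 \left(-3 - 5\right) = 9 \cdot 0 \left(-8\right) = 9 \cdot 0 = 0$)
$F{\left(J \right)} = 64$
$\frac{1}{F{\left(Q \right)} + n{\left(-26 \right)}} = \frac{1}{64 + 2 \left(-26\right)} = \frac{1}{64 - 52} = \frac{1}{12}$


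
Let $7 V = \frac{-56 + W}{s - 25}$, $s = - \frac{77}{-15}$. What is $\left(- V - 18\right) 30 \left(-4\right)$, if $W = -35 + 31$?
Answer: $\frac{2306880}{1043} \approx 2211.8$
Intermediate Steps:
$s = \frac{77}{15}$ ($s = \left(-77\right) \left(- \frac{1}{15}\right) = \frac{77}{15} \approx 5.1333$)
$W = -4$
$V = \frac{450}{1043}$ ($V = \frac{\left(-56 - 4\right) \frac{1}{\frac{77}{15} - 25}}{7} = \frac{\left(-60\right) \frac{1}{- \frac{298}{15}}}{7} = \frac{\left(-60\right) \left(- \frac{15}{298}\right)}{7} = \frac{1}{7} \cdot \frac{450}{149} = \frac{450}{1043} \approx 0.43145$)
$\left(- V - 18\right) 30 \left(-4\right) = \left(\left(-1\right) \frac{450}{1043} - 18\right) 30 \left(-4\right) = \left(- \frac{450}{1043} - 18\right) \left(-120\right) = \left(- \frac{19224}{1043}\right) \left(-120\right) = \frac{2306880}{1043}$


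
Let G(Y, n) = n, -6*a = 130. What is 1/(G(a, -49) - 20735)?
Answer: -1/20784 ≈ -4.8114e-5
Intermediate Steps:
a = -65/3 (a = -⅙*130 = -65/3 ≈ -21.667)
1/(G(a, -49) - 20735) = 1/(-49 - 20735) = 1/(-20784) = -1/20784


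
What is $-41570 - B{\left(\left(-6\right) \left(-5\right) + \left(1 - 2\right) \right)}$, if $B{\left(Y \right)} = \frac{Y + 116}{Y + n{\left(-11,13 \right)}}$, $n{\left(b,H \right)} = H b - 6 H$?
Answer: $- \frac{7981295}{192} \approx -41569.0$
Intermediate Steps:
$n{\left(b,H \right)} = - 6 H + H b$
$B{\left(Y \right)} = \frac{116 + Y}{-221 + Y}$ ($B{\left(Y \right)} = \frac{Y + 116}{Y + 13 \left(-6 - 11\right)} = \frac{116 + Y}{Y + 13 \left(-17\right)} = \frac{116 + Y}{Y - 221} = \frac{116 + Y}{-221 + Y}$)
$-41570 - B{\left(\left(-6\right) \left(-5\right) + \left(1 - 2\right) \right)} = -41570 - \frac{116 + \left(\left(-6\right) \left(-5\right) + \left(1 - 2\right)\right)}{-221 + \left(\left(-6\right) \left(-5\right) + \left(1 - 2\right)\right)} = -41570 - \frac{116 + \left(30 - 1\right)}{-221 + \left(30 - 1\right)} = -41570 - \frac{116 + 29}{-221 + 29} = -41570 - \frac{1}{-192} \cdot 145 = -41570 - \left(- \frac{1}{192}\right) 145 = -41570 - - \frac{145}{192} = -41570 + \frac{145}{192} = - \frac{7981295}{192}$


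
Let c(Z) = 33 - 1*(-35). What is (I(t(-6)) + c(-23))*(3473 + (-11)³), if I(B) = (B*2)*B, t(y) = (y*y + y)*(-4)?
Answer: 61835256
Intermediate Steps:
c(Z) = 68 (c(Z) = 33 + 35 = 68)
t(y) = -4*y - 4*y² (t(y) = (y² + y)*(-4) = (y + y²)*(-4) = -4*y - 4*y²)
I(B) = 2*B² (I(B) = (2*B)*B = 2*B²)
(I(t(-6)) + c(-23))*(3473 + (-11)³) = (2*(-4*(-6)*(1 - 6))² + 68)*(3473 + (-11)³) = (2*(-4*(-6)*(-5))² + 68)*(3473 - 1331) = (2*(-120)² + 68)*2142 = (2*14400 + 68)*2142 = (28800 + 68)*2142 = 28868*2142 = 61835256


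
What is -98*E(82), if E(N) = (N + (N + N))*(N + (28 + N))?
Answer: -4628736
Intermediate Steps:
E(N) = 3*N*(28 + 2*N) (E(N) = (N + 2*N)*(28 + 2*N) = (3*N)*(28 + 2*N) = 3*N*(28 + 2*N))
-98*E(82) = -588*82*(14 + 82) = -588*82*96 = -98*47232 = -4628736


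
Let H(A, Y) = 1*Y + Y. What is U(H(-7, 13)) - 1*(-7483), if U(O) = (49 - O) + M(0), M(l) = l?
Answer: 7506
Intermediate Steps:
H(A, Y) = 2*Y (H(A, Y) = Y + Y = 2*Y)
U(O) = 49 - O (U(O) = (49 - O) + 0 = 49 - O)
U(H(-7, 13)) - 1*(-7483) = (49 - 2*13) - 1*(-7483) = (49 - 1*26) + 7483 = (49 - 26) + 7483 = 23 + 7483 = 7506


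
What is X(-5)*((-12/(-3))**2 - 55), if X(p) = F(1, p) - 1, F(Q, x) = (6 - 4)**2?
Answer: -117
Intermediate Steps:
F(Q, x) = 4 (F(Q, x) = 2**2 = 4)
X(p) = 3 (X(p) = 4 - 1 = 3)
X(-5)*((-12/(-3))**2 - 55) = 3*((-12/(-3))**2 - 55) = 3*((-12*(-1/3))**2 - 55) = 3*(4**2 - 55) = 3*(16 - 55) = 3*(-39) = -117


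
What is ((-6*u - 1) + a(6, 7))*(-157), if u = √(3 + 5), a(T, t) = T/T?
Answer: 1884*√2 ≈ 2664.4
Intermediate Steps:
a(T, t) = 1
u = 2*√2 (u = √8 = 2*√2 ≈ 2.8284)
((-6*u - 1) + a(6, 7))*(-157) = ((-12*√2 - 1) + 1)*(-157) = ((-1 - 12*√2) + 1)*(-157) = -12*√2*(-157) = 1884*√2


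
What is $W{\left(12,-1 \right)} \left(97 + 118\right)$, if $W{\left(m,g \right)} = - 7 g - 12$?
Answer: $-1075$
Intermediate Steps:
$W{\left(m,g \right)} = -12 - 7 g$
$W{\left(12,-1 \right)} \left(97 + 118\right) = \left(-12 - -7\right) \left(97 + 118\right) = \left(-12 + 7\right) 215 = \left(-5\right) 215 = -1075$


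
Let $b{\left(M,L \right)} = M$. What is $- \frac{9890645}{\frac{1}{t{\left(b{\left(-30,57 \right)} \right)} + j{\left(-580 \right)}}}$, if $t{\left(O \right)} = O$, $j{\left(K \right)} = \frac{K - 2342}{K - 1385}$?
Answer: $\frac{36943537204}{131} \approx 2.8201 \cdot 10^{8}$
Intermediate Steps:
$j{\left(K \right)} = \frac{-2342 + K}{-1385 + K}$
$- \frac{9890645}{\frac{1}{t{\left(b{\left(-30,57 \right)} \right)} + j{\left(-580 \right)}}} = - \frac{9890645}{\frac{1}{-30 + \frac{-2342 - 580}{-1385 - 580}}} = - \frac{9890645}{\frac{1}{-30 + \frac{1}{-1965} \left(-2922\right)}} = - \frac{9890645}{\frac{1}{-30 - - \frac{974}{655}}} = - \frac{9890645}{\frac{1}{-30 + \frac{974}{655}}} = - \frac{9890645}{\frac{1}{- \frac{18676}{655}}} = - \frac{9890645}{- \frac{655}{18676}} = \left(-9890645\right) \left(- \frac{18676}{655}\right) = \frac{36943537204}{131}$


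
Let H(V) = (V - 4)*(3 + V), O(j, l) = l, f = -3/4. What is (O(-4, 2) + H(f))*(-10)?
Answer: 695/8 ≈ 86.875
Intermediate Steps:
f = -¾ (f = -3*¼ = -¾ ≈ -0.75000)
H(V) = (-4 + V)*(3 + V)
(O(-4, 2) + H(f))*(-10) = (2 + (-12 + (-¾)² - 1*(-¾)))*(-10) = (2 + (-12 + 9/16 + ¾))*(-10) = (2 - 171/16)*(-10) = -139/16*(-10) = 695/8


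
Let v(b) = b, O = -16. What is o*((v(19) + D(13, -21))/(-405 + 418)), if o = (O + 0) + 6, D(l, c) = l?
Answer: -320/13 ≈ -24.615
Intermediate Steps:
o = -10 (o = (-16 + 0) + 6 = -16 + 6 = -10)
o*((v(19) + D(13, -21))/(-405 + 418)) = -10*(19 + 13)/(-405 + 418) = -320/13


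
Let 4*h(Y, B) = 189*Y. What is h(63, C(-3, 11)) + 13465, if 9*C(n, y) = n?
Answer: 65767/4 ≈ 16442.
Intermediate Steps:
C(n, y) = n/9
h(Y, B) = 189*Y/4 (h(Y, B) = (189*Y)/4 = 189*Y/4)
h(63, C(-3, 11)) + 13465 = (189/4)*63 + 13465 = 11907/4 + 13465 = 65767/4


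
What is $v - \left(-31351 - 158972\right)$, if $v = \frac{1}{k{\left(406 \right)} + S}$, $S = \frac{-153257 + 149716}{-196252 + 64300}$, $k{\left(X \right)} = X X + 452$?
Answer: $\frac{4150960944048543}{21810085717} \approx 1.9032 \cdot 10^{5}$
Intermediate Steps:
$k{\left(X \right)} = 452 + X^{2}$ ($k{\left(X \right)} = X^{2} + 452 = 452 + X^{2}$)
$S = \frac{3541}{131952}$ ($S = - \frac{3541}{-131952} = \left(-3541\right) \left(- \frac{1}{131952}\right) = \frac{3541}{131952} \approx 0.026836$)
$v = \frac{131952}{21810085717}$ ($v = \frac{1}{\left(452 + 406^{2}\right) + \frac{3541}{131952}} = \frac{1}{\left(452 + 164836\right) + \frac{3541}{131952}} = \frac{1}{165288 + \frac{3541}{131952}} = \frac{1}{\frac{21810085717}{131952}} = \frac{131952}{21810085717} \approx 6.05 \cdot 10^{-6}$)
$v - \left(-31351 - 158972\right) = \frac{131952}{21810085717} - \left(-31351 - 158972\right) = \frac{131952}{21810085717} - -190323 = \frac{131952}{21810085717} + 190323 = \frac{4150960944048543}{21810085717}$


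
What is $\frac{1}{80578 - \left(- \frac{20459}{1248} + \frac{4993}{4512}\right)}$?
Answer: $\frac{2444}{196969993} \approx 1.2408 \cdot 10^{-5}$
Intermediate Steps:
$\frac{1}{80578 - \left(- \frac{20459}{1248} + \frac{4993}{4512}\right)} = \frac{1}{80578 - - \frac{37361}{2444}} = \frac{1}{80578 + \left(- \frac{4993}{4512} + \frac{20459}{1248}\right)} = \frac{1}{80578 + \frac{37361}{2444}} = \frac{1}{\frac{196969993}{2444}} = \frac{2444}{196969993}$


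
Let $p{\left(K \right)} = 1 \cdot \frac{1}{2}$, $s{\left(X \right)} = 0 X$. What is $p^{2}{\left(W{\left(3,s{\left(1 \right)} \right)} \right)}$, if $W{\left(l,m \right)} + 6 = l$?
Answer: $\frac{1}{4} \approx 0.25$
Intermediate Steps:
$s{\left(X \right)} = 0$
$W{\left(l,m \right)} = -6 + l$
$p{\left(K \right)} = \frac{1}{2}$ ($p{\left(K \right)} = 1 \cdot \frac{1}{2} = \frac{1}{2}$)
$p^{2}{\left(W{\left(3,s{\left(1 \right)} \right)} \right)} = \left(\frac{1}{2}\right)^{2} = \frac{1}{4}$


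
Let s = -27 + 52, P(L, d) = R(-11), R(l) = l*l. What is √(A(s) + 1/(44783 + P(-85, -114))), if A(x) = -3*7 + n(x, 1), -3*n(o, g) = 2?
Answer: I*√10921988694/22452 ≈ 4.6547*I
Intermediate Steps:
n(o, g) = -⅔ (n(o, g) = -⅓*2 = -⅔)
R(l) = l²
P(L, d) = 121 (P(L, d) = (-11)² = 121)
s = 25
A(x) = -65/3 (A(x) = -3*7 - ⅔ = -21 - ⅔ = -65/3)
√(A(s) + 1/(44783 + P(-85, -114))) = √(-65/3 + 1/(44783 + 121)) = √(-65/3 + 1/44904) = √(-972919/44904) = I*√10921988694/22452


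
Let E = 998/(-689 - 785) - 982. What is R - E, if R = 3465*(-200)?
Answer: -510016767/737 ≈ -6.9202e+5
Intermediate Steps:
E = -724233/737 (E = 998/(-1474) - 982 = -1/1474*998 - 982 = -499/737 - 982 = -724233/737 ≈ -982.68)
R = -693000
R - E = -693000 - 1*(-724233/737) = -693000 + 724233/737 = -510016767/737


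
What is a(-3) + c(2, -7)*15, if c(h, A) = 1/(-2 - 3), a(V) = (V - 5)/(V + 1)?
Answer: 1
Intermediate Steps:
a(V) = (-5 + V)/(1 + V)
c(h, A) = -⅕ (c(h, A) = 1/(-5) = -⅕)
a(-3) + c(2, -7)*15 = (-5 - 3)/(1 - 3) - ⅕*15 = -8/(-2) - 3 = -½*(-8) - 3 = 4 - 3 = 1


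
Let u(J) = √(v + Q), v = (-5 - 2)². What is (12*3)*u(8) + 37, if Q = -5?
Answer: 37 + 72*√11 ≈ 275.80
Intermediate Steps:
v = 49 (v = (-7)² = 49)
u(J) = 2*√11 (u(J) = √(49 - 5) = √44 = 2*√11)
(12*3)*u(8) + 37 = (12*3)*(2*√11) + 37 = 36*(2*√11) + 37 = 72*√11 + 37 = 37 + 72*√11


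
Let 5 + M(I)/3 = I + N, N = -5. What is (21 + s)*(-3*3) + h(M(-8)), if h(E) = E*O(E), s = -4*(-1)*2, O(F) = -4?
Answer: -45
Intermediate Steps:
s = 8 (s = 4*2 = 8)
M(I) = -30 + 3*I (M(I) = -15 + 3*(I - 5) = -15 + 3*(-5 + I) = -15 + (-15 + 3*I) = -30 + 3*I)
h(E) = -4*E (h(E) = E*(-4) = -4*E)
(21 + s)*(-3*3) + h(M(-8)) = (21 + 8)*(-3*3) - 4*(-30 + 3*(-8)) = 29*(-9) - 4*(-30 - 24) = -261 - 4*(-54) = -261 + 216 = -45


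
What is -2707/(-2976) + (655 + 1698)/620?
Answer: 70007/14880 ≈ 4.7048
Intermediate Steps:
-2707/(-2976) + (655 + 1698)/620 = -2707*(-1/2976) + 2353*(1/620) = 2707/2976 + 2353/620 = 70007/14880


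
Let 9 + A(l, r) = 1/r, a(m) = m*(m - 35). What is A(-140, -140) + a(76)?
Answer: 434979/140 ≈ 3107.0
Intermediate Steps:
a(m) = m*(-35 + m)
A(l, r) = -9 + 1/r
A(-140, -140) + a(76) = (-9 + 1/(-140)) + 76*(-35 + 76) = (-9 - 1/140) + 76*41 = -1261/140 + 3116 = 434979/140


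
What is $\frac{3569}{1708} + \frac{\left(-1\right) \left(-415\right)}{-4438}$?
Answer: $\frac{1080743}{541436} \approx 1.9961$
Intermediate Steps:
$\frac{3569}{1708} + \frac{\left(-1\right) \left(-415\right)}{-4438} = 3569 \cdot \frac{1}{1708} + 415 \left(- \frac{1}{4438}\right) = \frac{3569}{1708} - \frac{415}{4438} = \frac{1080743}{541436}$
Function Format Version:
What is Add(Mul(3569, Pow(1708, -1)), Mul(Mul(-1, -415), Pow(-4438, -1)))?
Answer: Rational(1080743, 541436) ≈ 1.9961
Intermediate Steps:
Add(Mul(3569, Pow(1708, -1)), Mul(Mul(-1, -415), Pow(-4438, -1))) = Add(Mul(3569, Rational(1, 1708)), Mul(415, Rational(-1, 4438))) = Add(Rational(3569, 1708), Rational(-415, 4438)) = Rational(1080743, 541436)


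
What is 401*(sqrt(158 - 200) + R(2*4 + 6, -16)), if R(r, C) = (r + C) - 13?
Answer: -6015 + 401*I*sqrt(42) ≈ -6015.0 + 2598.8*I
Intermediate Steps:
R(r, C) = -13 + C + r (R(r, C) = (C + r) - 13 = -13 + C + r)
401*(sqrt(158 - 200) + R(2*4 + 6, -16)) = 401*(sqrt(158 - 200) + (-13 - 16 + (2*4 + 6))) = 401*(sqrt(-42) + (-13 - 16 + (8 + 6))) = 401*(I*sqrt(42) + (-13 - 16 + 14)) = 401*(I*sqrt(42) - 15) = 401*(-15 + I*sqrt(42)) = -6015 + 401*I*sqrt(42)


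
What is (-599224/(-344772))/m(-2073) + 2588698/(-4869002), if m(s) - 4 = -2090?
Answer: -116543419189754/218859933314799 ≈ -0.53250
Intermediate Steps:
m(s) = -2086 (m(s) = 4 - 2090 = -2086)
(-599224/(-344772))/m(-2073) + 2588698/(-4869002) = -599224/(-344772)/(-2086) + 2588698/(-4869002) = -599224*(-1/344772)*(-1/2086) + 2588698*(-1/4869002) = (149806/86193)*(-1/2086) - 1294349/2434501 = -74903/89899299 - 1294349/2434501 = -116543419189754/218859933314799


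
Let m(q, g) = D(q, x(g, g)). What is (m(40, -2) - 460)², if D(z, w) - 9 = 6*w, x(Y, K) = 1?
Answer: 198025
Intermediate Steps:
D(z, w) = 9 + 6*w
m(q, g) = 15 (m(q, g) = 9 + 6*1 = 9 + 6 = 15)
(m(40, -2) - 460)² = (15 - 460)² = (-445)² = 198025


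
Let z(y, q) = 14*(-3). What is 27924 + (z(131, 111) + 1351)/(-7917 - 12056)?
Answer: 557724743/19973 ≈ 27924.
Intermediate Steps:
z(y, q) = -42
27924 + (z(131, 111) + 1351)/(-7917 - 12056) = 27924 + (-42 + 1351)/(-7917 - 12056) = 27924 + 1309/(-19973) = 27924 + 1309*(-1/19973) = 27924 - 1309/19973 = 557724743/19973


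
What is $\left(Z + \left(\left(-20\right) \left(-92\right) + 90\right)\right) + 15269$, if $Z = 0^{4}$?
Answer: $17199$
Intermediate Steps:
$Z = 0$
$\left(Z + \left(\left(-20\right) \left(-92\right) + 90\right)\right) + 15269 = \left(0 + \left(\left(-20\right) \left(-92\right) + 90\right)\right) + 15269 = \left(0 + \left(1840 + 90\right)\right) + 15269 = \left(0 + 1930\right) + 15269 = 1930 + 15269 = 17199$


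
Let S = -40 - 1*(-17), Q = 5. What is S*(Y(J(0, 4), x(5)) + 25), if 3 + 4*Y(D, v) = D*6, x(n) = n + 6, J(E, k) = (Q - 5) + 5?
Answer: -2921/4 ≈ -730.25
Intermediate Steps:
J(E, k) = 5 (J(E, k) = (5 - 5) + 5 = 0 + 5 = 5)
x(n) = 6 + n
Y(D, v) = -¾ + 3*D/2 (Y(D, v) = -¾ + (D*6)/4 = -¾ + (6*D)/4 = -¾ + 3*D/2)
S = -23 (S = -40 + 17 = -23)
S*(Y(J(0, 4), x(5)) + 25) = -23*((-¾ + (3/2)*5) + 25) = -23*((-¾ + 15/2) + 25) = -23*(27/4 + 25) = -23*127/4 = -2921/4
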